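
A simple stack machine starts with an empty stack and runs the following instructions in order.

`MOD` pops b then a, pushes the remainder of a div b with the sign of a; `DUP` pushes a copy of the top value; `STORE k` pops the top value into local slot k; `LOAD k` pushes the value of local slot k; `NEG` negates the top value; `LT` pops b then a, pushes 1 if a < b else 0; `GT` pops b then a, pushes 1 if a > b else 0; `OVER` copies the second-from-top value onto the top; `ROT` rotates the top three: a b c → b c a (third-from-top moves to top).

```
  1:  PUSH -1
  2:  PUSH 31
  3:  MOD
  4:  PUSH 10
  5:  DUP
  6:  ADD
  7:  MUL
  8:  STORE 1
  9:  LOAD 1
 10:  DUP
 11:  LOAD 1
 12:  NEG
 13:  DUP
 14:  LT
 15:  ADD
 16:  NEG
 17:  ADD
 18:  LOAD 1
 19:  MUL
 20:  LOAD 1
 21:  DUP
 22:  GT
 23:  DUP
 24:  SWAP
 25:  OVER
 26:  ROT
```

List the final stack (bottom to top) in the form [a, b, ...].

[0, 0, 0, 0]

PUSH -1 -> [-1]
PUSH 31 -> [-1, 31]
MOD     -> [-1]
PUSH 10 -> [-1, 10]
DUP     -> [-1, 10, 10]
ADD     -> [-1, 20]
MUL     -> [-20]
STORE 1 -> []
LOAD 1  -> [-20]
DUP     -> [-20, -20]
LOAD 1  -> [-20, -20, -20]
NEG     -> [-20, -20, 20]
DUP     -> [-20, -20, 20, 20]
LT      -> [-20, -20, 0]
ADD     -> [-20, -20]
NEG     -> [-20, 20]
ADD     -> [0]
LOAD 1  -> [0, -20]
MUL     -> [0]
LOAD 1  -> [0, -20]
DUP     -> [0, -20, -20]
GT      -> [0, 0]
DUP     -> [0, 0, 0]
SWAP    -> [0, 0, 0]
OVER    -> [0, 0, 0, 0]
ROT     -> [0, 0, 0, 0]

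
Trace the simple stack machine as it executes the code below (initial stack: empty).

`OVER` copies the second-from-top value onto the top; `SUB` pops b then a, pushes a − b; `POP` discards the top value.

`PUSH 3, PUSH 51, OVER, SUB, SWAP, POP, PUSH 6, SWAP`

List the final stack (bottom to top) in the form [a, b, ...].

PUSH 3  → [3]
PUSH 51 → [3, 51]
OVER    → [3, 51, 3]
SUB     → [3, 48]
SWAP    → [48, 3]
POP     → [48]
PUSH 6  → [48, 6]
SWAP    → [6, 48]

[6, 48]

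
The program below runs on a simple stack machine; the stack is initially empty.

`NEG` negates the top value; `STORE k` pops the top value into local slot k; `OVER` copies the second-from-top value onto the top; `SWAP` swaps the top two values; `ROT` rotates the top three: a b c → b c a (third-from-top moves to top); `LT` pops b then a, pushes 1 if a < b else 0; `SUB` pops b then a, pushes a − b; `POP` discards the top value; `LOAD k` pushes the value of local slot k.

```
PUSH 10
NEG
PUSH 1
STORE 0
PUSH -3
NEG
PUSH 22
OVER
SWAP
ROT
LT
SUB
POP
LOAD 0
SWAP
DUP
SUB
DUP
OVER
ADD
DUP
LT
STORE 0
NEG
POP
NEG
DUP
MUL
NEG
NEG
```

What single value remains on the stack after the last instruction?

PUSH 10 : [10]
NEG     : [-10]
PUSH 1  : [-10, 1]
STORE 0 : [-10]
PUSH -3 : [-10, -3]
NEG     : [-10, 3]
PUSH 22 : [-10, 3, 22]
OVER    : [-10, 3, 22, 3]
SWAP    : [-10, 3, 3, 22]
ROT     : [-10, 3, 22, 3]
LT      : [-10, 3, 0]
SUB     : [-10, 3]
POP     : [-10]
LOAD 0  : [-10, 1]
SWAP    : [1, -10]
DUP     : [1, -10, -10]
SUB     : [1, 0]
DUP     : [1, 0, 0]
OVER    : [1, 0, 0, 0]
ADD     : [1, 0, 0]
DUP     : [1, 0, 0, 0]
LT      : [1, 0, 0]
STORE 0 : [1, 0]
NEG     : [1, 0]
POP     : [1]
NEG     : [-1]
DUP     : [-1, -1]
MUL     : [1]
NEG     : [-1]
NEG     : [1]

1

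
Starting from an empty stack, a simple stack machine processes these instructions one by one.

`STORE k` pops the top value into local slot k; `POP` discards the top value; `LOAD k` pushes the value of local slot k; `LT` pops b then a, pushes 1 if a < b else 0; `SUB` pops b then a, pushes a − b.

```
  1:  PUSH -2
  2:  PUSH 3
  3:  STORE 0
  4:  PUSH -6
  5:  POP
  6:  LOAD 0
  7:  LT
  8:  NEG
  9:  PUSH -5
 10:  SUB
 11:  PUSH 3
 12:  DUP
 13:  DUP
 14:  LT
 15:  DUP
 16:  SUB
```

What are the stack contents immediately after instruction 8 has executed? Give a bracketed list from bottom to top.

PUSH -2 → -2
PUSH 3  → -2 3
STORE 0 → -2
PUSH -6 → -2 -6
POP     → -2
LOAD 0  → -2 3
LT      → 1
NEG     → -1

[-1]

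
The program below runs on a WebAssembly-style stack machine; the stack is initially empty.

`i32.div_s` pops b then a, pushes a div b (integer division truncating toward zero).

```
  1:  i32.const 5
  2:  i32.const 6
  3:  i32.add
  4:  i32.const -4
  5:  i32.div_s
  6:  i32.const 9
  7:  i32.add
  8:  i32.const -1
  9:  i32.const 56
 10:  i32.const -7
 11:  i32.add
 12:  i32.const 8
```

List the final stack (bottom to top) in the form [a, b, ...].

i32.const 5   [5]
i32.const 6   [5, 6]
i32.add       [11]
i32.const -4  [11, -4]
i32.div_s     [-2]
i32.const 9   [-2, 9]
i32.add       [7]
i32.const -1  [7, -1]
i32.const 56  [7, -1, 56]
i32.const -7  [7, -1, 56, -7]
i32.add       [7, -1, 49]
i32.const 8   [7, -1, 49, 8]

[7, -1, 49, 8]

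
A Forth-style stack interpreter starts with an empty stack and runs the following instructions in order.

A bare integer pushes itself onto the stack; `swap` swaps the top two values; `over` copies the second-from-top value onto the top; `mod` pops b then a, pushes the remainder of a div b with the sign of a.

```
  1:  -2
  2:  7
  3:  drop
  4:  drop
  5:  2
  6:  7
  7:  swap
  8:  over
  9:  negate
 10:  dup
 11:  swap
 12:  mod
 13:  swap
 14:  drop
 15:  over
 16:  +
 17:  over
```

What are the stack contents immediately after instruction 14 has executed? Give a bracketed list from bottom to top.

-2      [-2]
7       [-2, 7]
drop    [-2]
drop    []
2       [2]
7       [2, 7]
swap    [7, 2]
over    [7, 2, 7]
negate  [7, 2, -7]
dup     [7, 2, -7, -7]
swap    [7, 2, -7, -7]
mod     [7, 2, 0]
swap    [7, 0, 2]
drop    [7, 0]

[7, 0]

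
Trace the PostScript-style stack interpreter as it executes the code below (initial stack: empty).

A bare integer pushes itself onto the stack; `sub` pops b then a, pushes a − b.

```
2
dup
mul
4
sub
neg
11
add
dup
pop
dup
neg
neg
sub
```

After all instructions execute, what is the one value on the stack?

0

2    2
dup  2 2
mul  4
4    4 4
sub  0
neg  0
11   0 11
add  11
dup  11 11
pop  11
dup  11 11
neg  11 -11
neg  11 11
sub  0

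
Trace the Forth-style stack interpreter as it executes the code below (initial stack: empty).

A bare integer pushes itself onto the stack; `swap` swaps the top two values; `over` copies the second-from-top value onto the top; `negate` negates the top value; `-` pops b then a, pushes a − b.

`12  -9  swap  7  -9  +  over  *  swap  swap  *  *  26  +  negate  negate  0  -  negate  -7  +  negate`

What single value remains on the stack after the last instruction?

2625

12     -> [12]
-9     -> [12, -9]
swap   -> [-9, 12]
7      -> [-9, 12, 7]
-9     -> [-9, 12, 7, -9]
+      -> [-9, 12, -2]
over   -> [-9, 12, -2, 12]
*      -> [-9, 12, -24]
swap   -> [-9, -24, 12]
swap   -> [-9, 12, -24]
*      -> [-9, -288]
*      -> [2592]
26     -> [2592, 26]
+      -> [2618]
negate -> [-2618]
negate -> [2618]
0      -> [2618, 0]
-      -> [2618]
negate -> [-2618]
-7     -> [-2618, -7]
+      -> [-2625]
negate -> [2625]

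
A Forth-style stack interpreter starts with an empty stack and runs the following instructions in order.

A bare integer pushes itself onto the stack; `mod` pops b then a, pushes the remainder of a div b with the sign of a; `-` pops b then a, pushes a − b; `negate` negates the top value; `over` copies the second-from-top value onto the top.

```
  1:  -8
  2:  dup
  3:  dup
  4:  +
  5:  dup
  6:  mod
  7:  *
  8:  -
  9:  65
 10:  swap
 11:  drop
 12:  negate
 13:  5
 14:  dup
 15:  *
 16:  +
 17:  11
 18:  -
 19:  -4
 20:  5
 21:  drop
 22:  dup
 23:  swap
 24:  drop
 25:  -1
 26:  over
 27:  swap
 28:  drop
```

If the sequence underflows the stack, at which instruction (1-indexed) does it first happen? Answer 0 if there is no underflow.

8

-8  -> [-8]
dup -> [-8, -8]
dup -> [-8, -8, -8]
+   -> [-8, -16]
dup -> [-8, -16, -16]
mod -> [-8, 0]
*   -> [0]
-  — needs 2 operands, stack has 1 → underflow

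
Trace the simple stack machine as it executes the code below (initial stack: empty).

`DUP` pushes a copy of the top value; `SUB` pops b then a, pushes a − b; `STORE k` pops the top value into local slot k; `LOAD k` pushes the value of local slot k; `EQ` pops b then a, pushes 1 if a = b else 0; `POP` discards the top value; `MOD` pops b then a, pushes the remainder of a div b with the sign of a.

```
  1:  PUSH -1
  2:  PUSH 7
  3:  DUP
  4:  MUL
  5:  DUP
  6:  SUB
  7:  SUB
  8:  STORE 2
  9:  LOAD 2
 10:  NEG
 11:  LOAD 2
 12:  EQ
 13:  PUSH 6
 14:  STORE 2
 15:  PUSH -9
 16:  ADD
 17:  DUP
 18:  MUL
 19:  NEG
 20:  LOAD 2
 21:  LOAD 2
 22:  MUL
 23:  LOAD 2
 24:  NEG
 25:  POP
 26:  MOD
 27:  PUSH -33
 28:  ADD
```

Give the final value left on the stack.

-42

PUSH -1  -> -1
PUSH 7   -> -1 7
DUP      -> -1 7 7
MUL      -> -1 49
DUP      -> -1 49 49
SUB      -> -1 0
SUB      -> -1
STORE 2  -> (empty)
LOAD 2   -> -1
NEG      -> 1
LOAD 2   -> 1 -1
EQ       -> 0
PUSH 6   -> 0 6
STORE 2  -> 0
PUSH -9  -> 0 -9
ADD      -> -9
DUP      -> -9 -9
MUL      -> 81
NEG      -> -81
LOAD 2   -> -81 6
LOAD 2   -> -81 6 6
MUL      -> -81 36
LOAD 2   -> -81 36 6
NEG      -> -81 36 -6
POP      -> -81 36
MOD      -> -9
PUSH -33 -> -9 -33
ADD      -> -42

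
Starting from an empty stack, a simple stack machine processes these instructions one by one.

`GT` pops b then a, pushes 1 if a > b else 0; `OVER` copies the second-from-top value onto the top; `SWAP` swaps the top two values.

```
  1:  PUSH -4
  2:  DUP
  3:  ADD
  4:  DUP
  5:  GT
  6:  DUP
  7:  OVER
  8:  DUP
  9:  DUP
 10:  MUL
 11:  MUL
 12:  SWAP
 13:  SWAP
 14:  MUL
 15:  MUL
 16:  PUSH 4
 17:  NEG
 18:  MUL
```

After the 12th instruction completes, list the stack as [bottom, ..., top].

PUSH -4 : -4
DUP     : -4 -4
ADD     : -8
DUP     : -8 -8
GT      : 0
DUP     : 0 0
OVER    : 0 0 0
DUP     : 0 0 0 0
DUP     : 0 0 0 0 0
MUL     : 0 0 0 0
MUL     : 0 0 0
SWAP    : 0 0 0

[0, 0, 0]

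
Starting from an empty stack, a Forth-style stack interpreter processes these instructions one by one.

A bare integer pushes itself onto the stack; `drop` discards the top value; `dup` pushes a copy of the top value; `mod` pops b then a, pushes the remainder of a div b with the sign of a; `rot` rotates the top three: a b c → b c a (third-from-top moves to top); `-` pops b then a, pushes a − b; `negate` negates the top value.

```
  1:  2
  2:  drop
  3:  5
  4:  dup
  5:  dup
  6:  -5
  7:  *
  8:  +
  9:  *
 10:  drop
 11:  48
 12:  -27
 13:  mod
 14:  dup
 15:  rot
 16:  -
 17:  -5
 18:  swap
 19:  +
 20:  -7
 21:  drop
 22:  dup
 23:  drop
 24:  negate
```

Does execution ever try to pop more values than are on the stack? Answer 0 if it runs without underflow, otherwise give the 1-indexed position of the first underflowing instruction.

2    → 2
drop → (empty)
5    → 5
dup  → 5 5
dup  → 5 5 5
-5   → 5 5 5 -5
*    → 5 5 -25
+    → 5 -20
*    → -100
drop → (empty)
48   → 48
-27  → 48 -27
mod  → 21
dup  → 21 21
rot  — needs 3 operands, stack has 2 → underflow

15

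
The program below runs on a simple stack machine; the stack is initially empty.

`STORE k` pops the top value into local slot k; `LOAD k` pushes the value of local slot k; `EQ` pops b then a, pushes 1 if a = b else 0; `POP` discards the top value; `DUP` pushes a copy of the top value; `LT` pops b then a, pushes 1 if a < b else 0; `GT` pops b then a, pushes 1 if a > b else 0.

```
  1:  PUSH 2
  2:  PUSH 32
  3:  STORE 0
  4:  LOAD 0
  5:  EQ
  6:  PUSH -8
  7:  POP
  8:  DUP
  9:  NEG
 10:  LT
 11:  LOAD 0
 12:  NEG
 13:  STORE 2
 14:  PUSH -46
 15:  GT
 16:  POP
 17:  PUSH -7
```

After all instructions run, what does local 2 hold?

PUSH 2   → 2
PUSH 32  → 2 32
STORE 0  → 2
LOAD 0   → 2 32
EQ       → 0
PUSH -8  → 0 -8
POP      → 0
DUP      → 0 0
NEG      → 0 0
LT       → 0
LOAD 0   → 0 32
NEG      → 0 -32
STORE 2  → 0
PUSH -46 → 0 -46
GT       → 1
POP      → (empty)
PUSH -7  → -7

-32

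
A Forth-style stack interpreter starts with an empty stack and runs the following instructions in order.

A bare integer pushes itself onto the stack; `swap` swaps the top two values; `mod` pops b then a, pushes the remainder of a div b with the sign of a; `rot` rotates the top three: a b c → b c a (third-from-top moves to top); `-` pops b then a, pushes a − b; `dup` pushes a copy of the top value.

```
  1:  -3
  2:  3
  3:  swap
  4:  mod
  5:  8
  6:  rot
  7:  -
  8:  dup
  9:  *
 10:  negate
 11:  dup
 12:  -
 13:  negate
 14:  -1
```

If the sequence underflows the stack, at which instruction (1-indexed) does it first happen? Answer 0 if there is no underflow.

6

-3   → [-3]
3    → [-3, 3]
swap → [3, -3]
mod  → [0]
8    → [0, 8]
rot  — needs 3 operands, stack has 2 → underflow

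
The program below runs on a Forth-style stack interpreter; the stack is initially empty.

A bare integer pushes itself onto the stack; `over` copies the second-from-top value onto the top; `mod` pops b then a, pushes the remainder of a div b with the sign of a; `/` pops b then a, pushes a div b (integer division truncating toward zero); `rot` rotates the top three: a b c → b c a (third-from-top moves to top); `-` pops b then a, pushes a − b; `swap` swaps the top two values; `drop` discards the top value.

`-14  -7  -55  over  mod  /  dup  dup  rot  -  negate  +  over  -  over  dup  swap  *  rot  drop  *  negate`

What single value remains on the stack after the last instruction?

-2940

-14    -> [-14]
-7     -> [-14, -7]
-55    -> [-14, -7, -55]
over   -> [-14, -7, -55, -7]
mod    -> [-14, -7, -6]
/      -> [-14, 1]
dup    -> [-14, 1, 1]
dup    -> [-14, 1, 1, 1]
rot    -> [-14, 1, 1, 1]
-      -> [-14, 1, 0]
negate -> [-14, 1, 0]
+      -> [-14, 1]
over   -> [-14, 1, -14]
-      -> [-14, 15]
over   -> [-14, 15, -14]
dup    -> [-14, 15, -14, -14]
swap   -> [-14, 15, -14, -14]
*      -> [-14, 15, 196]
rot    -> [15, 196, -14]
drop   -> [15, 196]
*      -> [2940]
negate -> [-2940]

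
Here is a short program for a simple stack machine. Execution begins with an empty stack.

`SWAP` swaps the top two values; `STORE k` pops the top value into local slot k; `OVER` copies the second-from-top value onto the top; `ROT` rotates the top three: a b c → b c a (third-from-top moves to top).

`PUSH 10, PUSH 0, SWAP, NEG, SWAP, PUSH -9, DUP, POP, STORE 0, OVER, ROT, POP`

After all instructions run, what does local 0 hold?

-9

PUSH 10 -> 10
PUSH 0  -> 10 0
SWAP    -> 0 10
NEG     -> 0 -10
SWAP    -> -10 0
PUSH -9 -> -10 0 -9
DUP     -> -10 0 -9 -9
POP     -> -10 0 -9
STORE 0 -> -10 0
OVER    -> -10 0 -10
ROT     -> 0 -10 -10
POP     -> 0 -10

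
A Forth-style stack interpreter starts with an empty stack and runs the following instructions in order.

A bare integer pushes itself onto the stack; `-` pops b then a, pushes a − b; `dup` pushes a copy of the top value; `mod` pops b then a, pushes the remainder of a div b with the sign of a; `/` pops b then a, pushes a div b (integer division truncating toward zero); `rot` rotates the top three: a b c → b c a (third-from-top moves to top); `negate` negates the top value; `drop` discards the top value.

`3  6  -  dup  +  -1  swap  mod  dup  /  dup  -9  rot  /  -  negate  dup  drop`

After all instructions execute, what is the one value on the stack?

3      -> 3
6      -> 3 6
-      -> -3
dup    -> -3 -3
+      -> -6
-1     -> -6 -1
swap   -> -1 -6
mod    -> -1
dup    -> -1 -1
/      -> 1
dup    -> 1 1
-9     -> 1 1 -9
rot    -> 1 -9 1
/      -> 1 -9
-      -> 10
negate -> -10
dup    -> -10 -10
drop   -> -10

-10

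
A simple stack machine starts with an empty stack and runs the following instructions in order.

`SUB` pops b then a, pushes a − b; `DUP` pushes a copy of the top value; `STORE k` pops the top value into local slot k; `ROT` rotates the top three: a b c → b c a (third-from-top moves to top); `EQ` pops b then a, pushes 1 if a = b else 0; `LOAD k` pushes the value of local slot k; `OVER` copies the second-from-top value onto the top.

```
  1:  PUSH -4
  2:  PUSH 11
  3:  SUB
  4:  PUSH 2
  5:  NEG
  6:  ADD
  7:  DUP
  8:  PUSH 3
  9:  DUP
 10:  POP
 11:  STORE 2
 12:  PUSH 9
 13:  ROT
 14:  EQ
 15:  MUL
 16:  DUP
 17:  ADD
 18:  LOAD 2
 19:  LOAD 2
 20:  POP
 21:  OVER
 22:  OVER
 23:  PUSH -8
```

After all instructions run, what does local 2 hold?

3

PUSH -4 -> -4
PUSH 11 -> -4 11
SUB     -> -15
PUSH 2  -> -15 2
NEG     -> -15 -2
ADD     -> -17
DUP     -> -17 -17
PUSH 3  -> -17 -17 3
DUP     -> -17 -17 3 3
POP     -> -17 -17 3
STORE 2 -> -17 -17
PUSH 9  -> -17 -17 9
ROT     -> -17 9 -17
EQ      -> -17 0
MUL     -> 0
DUP     -> 0 0
ADD     -> 0
LOAD 2  -> 0 3
LOAD 2  -> 0 3 3
POP     -> 0 3
OVER    -> 0 3 0
OVER    -> 0 3 0 3
PUSH -8 -> 0 3 0 3 -8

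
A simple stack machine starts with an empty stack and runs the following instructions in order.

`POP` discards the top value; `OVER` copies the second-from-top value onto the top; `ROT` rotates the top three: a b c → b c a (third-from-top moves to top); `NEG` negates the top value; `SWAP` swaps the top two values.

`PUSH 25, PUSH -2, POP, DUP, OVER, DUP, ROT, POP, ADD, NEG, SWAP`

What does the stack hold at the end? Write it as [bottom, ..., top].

PUSH 25  25
PUSH -2  25 -2
POP      25
DUP      25 25
OVER     25 25 25
DUP      25 25 25 25
ROT      25 25 25 25
POP      25 25 25
ADD      25 50
NEG      25 -50
SWAP     -50 25

[-50, 25]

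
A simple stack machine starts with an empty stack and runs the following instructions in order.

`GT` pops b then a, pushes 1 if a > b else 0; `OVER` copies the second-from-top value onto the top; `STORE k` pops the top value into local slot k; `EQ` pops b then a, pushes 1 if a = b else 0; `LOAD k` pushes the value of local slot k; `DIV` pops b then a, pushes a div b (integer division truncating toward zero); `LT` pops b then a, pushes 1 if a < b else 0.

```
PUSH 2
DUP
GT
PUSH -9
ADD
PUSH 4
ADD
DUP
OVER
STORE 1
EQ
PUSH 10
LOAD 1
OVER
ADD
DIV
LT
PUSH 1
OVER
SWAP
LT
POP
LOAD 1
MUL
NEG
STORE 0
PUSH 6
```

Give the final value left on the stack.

PUSH 2  -> [2]
DUP     -> [2, 2]
GT      -> [0]
PUSH -9 -> [0, -9]
ADD     -> [-9]
PUSH 4  -> [-9, 4]
ADD     -> [-5]
DUP     -> [-5, -5]
OVER    -> [-5, -5, -5]
STORE 1 -> [-5, -5]
EQ      -> [1]
PUSH 10 -> [1, 10]
LOAD 1  -> [1, 10, -5]
OVER    -> [1, 10, -5, 10]
ADD     -> [1, 10, 5]
DIV     -> [1, 2]
LT      -> [1]
PUSH 1  -> [1, 1]
OVER    -> [1, 1, 1]
SWAP    -> [1, 1, 1]
LT      -> [1, 0]
POP     -> [1]
LOAD 1  -> [1, -5]
MUL     -> [-5]
NEG     -> [5]
STORE 0 -> []
PUSH 6  -> [6]

6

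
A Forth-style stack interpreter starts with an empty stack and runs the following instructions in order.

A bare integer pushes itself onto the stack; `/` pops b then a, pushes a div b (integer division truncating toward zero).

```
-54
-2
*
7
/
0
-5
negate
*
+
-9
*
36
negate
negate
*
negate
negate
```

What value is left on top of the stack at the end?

-4860

-54    : -54
-2     : -54 -2
*      : 108
7      : 108 7
/      : 15
0      : 15 0
-5     : 15 0 -5
negate : 15 0 5
*      : 15 0
+      : 15
-9     : 15 -9
*      : -135
36     : -135 36
negate : -135 -36
negate : -135 36
*      : -4860
negate : 4860
negate : -4860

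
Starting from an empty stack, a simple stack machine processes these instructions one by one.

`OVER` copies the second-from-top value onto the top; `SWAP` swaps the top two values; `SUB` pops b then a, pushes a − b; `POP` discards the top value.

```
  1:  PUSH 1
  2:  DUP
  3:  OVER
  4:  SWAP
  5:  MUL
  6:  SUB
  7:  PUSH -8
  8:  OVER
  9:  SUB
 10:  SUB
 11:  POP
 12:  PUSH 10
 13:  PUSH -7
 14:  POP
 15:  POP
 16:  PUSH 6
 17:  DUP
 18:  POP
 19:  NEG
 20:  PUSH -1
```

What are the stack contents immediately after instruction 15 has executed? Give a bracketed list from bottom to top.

[]

PUSH 1  → 1
DUP     → 1 1
OVER    → 1 1 1
SWAP    → 1 1 1
MUL     → 1 1
SUB     → 0
PUSH -8 → 0 -8
OVER    → 0 -8 0
SUB     → 0 -8
SUB     → 8
POP     → (empty)
PUSH 10 → 10
PUSH -7 → 10 -7
POP     → 10
POP     → (empty)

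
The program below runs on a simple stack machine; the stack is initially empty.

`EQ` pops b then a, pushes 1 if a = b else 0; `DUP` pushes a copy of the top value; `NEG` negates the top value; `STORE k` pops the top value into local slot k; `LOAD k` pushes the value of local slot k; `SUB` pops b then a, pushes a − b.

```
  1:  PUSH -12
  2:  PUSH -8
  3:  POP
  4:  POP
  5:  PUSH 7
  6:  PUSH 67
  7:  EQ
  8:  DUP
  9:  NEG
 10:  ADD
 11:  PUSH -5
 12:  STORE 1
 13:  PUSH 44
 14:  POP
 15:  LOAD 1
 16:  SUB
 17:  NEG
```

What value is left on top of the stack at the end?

-5

PUSH -12 -> [-12]
PUSH -8  -> [-12, -8]
POP      -> [-12]
POP      -> []
PUSH 7   -> [7]
PUSH 67  -> [7, 67]
EQ       -> [0]
DUP      -> [0, 0]
NEG      -> [0, 0]
ADD      -> [0]
PUSH -5  -> [0, -5]
STORE 1  -> [0]
PUSH 44  -> [0, 44]
POP      -> [0]
LOAD 1   -> [0, -5]
SUB      -> [5]
NEG      -> [-5]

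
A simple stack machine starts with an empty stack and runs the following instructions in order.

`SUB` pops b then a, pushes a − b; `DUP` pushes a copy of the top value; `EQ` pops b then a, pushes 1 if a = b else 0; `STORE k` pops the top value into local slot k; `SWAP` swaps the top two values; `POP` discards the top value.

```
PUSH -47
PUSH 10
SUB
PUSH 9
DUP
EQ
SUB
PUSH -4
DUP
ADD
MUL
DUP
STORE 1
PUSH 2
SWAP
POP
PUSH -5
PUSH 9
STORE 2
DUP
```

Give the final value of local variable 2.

9

PUSH -47 -> [-47]
PUSH 10  -> [-47, 10]
SUB      -> [-57]
PUSH 9   -> [-57, 9]
DUP      -> [-57, 9, 9]
EQ       -> [-57, 1]
SUB      -> [-58]
PUSH -4  -> [-58, -4]
DUP      -> [-58, -4, -4]
ADD      -> [-58, -8]
MUL      -> [464]
DUP      -> [464, 464]
STORE 1  -> [464]
PUSH 2   -> [464, 2]
SWAP     -> [2, 464]
POP      -> [2]
PUSH -5  -> [2, -5]
PUSH 9   -> [2, -5, 9]
STORE 2  -> [2, -5]
DUP      -> [2, -5, -5]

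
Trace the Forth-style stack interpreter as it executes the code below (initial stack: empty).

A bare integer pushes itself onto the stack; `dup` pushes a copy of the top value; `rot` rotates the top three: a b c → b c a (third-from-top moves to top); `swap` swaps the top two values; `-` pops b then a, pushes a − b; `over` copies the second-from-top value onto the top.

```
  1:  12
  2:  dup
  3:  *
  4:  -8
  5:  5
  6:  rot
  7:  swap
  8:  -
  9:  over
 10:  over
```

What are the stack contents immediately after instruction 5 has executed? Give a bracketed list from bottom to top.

12  : 12
dup : 12 12
*   : 144
-8  : 144 -8
5   : 144 -8 5

[144, -8, 5]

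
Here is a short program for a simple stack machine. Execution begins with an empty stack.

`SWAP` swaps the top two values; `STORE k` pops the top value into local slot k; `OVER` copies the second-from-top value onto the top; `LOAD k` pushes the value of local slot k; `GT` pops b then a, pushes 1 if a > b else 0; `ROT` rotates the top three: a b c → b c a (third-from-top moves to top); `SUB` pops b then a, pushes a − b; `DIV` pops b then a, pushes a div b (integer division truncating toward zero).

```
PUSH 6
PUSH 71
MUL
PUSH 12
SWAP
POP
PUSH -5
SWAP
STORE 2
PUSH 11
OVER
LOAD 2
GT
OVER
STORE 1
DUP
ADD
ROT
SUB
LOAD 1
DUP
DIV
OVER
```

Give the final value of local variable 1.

PUSH 6  → [6]
PUSH 71 → [6, 71]
MUL     → [426]
PUSH 12 → [426, 12]
SWAP    → [12, 426]
POP     → [12]
PUSH -5 → [12, -5]
SWAP    → [-5, 12]
STORE 2 → [-5]
PUSH 11 → [-5, 11]
OVER    → [-5, 11, -5]
LOAD 2  → [-5, 11, -5, 12]
GT      → [-5, 11, 0]
OVER    → [-5, 11, 0, 11]
STORE 1 → [-5, 11, 0]
DUP     → [-5, 11, 0, 0]
ADD     → [-5, 11, 0]
ROT     → [11, 0, -5]
SUB     → [11, 5]
LOAD 1  → [11, 5, 11]
DUP     → [11, 5, 11, 11]
DIV     → [11, 5, 1]
OVER    → [11, 5, 1, 5]

11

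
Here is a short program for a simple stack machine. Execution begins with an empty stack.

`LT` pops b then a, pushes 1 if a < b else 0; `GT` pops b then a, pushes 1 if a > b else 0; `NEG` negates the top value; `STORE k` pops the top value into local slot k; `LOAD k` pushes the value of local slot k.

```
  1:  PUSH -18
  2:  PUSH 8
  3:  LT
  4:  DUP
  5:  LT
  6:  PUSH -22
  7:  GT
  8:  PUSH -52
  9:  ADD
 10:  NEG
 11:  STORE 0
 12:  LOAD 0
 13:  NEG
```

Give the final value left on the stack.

-51

PUSH -18 -> [-18]
PUSH 8   -> [-18, 8]
LT       -> [1]
DUP      -> [1, 1]
LT       -> [0]
PUSH -22 -> [0, -22]
GT       -> [1]
PUSH -52 -> [1, -52]
ADD      -> [-51]
NEG      -> [51]
STORE 0  -> []
LOAD 0   -> [51]
NEG      -> [-51]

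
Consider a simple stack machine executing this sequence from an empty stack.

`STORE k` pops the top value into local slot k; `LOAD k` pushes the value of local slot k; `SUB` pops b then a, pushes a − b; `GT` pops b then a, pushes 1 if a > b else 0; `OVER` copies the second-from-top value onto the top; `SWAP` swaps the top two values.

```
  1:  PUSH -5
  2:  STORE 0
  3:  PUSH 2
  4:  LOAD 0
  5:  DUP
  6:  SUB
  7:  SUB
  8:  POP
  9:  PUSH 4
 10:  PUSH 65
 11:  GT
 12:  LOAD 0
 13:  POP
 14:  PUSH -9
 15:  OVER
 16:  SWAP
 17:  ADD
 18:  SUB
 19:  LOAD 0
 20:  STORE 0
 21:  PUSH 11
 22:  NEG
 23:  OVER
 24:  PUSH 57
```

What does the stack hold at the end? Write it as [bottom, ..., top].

[9, -11, 9, 57]

PUSH -5  -5
STORE 0  (empty)
PUSH 2   2
LOAD 0   2 -5
DUP      2 -5 -5
SUB      2 0
SUB      2
POP      (empty)
PUSH 4   4
PUSH 65  4 65
GT       0
LOAD 0   0 -5
POP      0
PUSH -9  0 -9
OVER     0 -9 0
SWAP     0 0 -9
ADD      0 -9
SUB      9
LOAD 0   9 -5
STORE 0  9
PUSH 11  9 11
NEG      9 -11
OVER     9 -11 9
PUSH 57  9 -11 9 57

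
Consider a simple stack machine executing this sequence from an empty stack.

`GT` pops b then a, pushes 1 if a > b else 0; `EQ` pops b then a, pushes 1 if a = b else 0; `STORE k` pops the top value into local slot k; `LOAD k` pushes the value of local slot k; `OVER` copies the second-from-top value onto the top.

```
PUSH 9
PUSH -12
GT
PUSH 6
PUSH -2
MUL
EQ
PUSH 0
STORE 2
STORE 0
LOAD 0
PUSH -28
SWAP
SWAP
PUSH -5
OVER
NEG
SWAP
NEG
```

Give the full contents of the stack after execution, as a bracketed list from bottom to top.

[0, -28, 28, 5]

PUSH 9   : 9
PUSH -12 : 9 -12
GT       : 1
PUSH 6   : 1 6
PUSH -2  : 1 6 -2
MUL      : 1 -12
EQ       : 0
PUSH 0   : 0 0
STORE 2  : 0
STORE 0  : (empty)
LOAD 0   : 0
PUSH -28 : 0 -28
SWAP     : -28 0
SWAP     : 0 -28
PUSH -5  : 0 -28 -5
OVER     : 0 -28 -5 -28
NEG      : 0 -28 -5 28
SWAP     : 0 -28 28 -5
NEG      : 0 -28 28 5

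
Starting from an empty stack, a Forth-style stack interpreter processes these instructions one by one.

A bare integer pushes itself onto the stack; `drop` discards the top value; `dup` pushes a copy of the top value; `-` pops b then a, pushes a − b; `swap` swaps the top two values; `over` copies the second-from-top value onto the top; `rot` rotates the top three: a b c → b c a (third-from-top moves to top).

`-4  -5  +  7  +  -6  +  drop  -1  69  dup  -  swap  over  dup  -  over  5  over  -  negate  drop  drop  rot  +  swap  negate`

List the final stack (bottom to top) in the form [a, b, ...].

[0, 1]

-4     : -4
-5     : -4 -5
+      : -9
7      : -9 7
+      : -2
-6     : -2 -6
+      : -8
drop   : (empty)
-1     : -1
69     : -1 69
dup    : -1 69 69
-      : -1 0
swap   : 0 -1
over   : 0 -1 0
dup    : 0 -1 0 0
-      : 0 -1 0
over   : 0 -1 0 -1
5      : 0 -1 0 -1 5
over   : 0 -1 0 -1 5 -1
-      : 0 -1 0 -1 6
negate : 0 -1 0 -1 -6
drop   : 0 -1 0 -1
drop   : 0 -1 0
rot    : -1 0 0
+      : -1 0
swap   : 0 -1
negate : 0 1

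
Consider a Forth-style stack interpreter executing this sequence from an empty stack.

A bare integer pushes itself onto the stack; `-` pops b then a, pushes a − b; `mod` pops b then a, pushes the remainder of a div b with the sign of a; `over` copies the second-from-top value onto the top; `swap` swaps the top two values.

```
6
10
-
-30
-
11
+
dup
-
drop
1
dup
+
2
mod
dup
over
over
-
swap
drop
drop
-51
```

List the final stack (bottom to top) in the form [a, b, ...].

[0, -51]

6    -> 6
10   -> 6 10
-    -> -4
-30  -> -4 -30
-    -> 26
11   -> 26 11
+    -> 37
dup  -> 37 37
-    -> 0
drop -> (empty)
1    -> 1
dup  -> 1 1
+    -> 2
2    -> 2 2
mod  -> 0
dup  -> 0 0
over -> 0 0 0
over -> 0 0 0 0
-    -> 0 0 0
swap -> 0 0 0
drop -> 0 0
drop -> 0
-51  -> 0 -51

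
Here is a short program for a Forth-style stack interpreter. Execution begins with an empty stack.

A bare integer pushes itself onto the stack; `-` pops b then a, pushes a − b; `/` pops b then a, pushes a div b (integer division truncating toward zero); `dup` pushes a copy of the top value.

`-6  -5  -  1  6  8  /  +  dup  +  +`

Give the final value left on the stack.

-6   [-6]
-5   [-6, -5]
-    [-1]
1    [-1, 1]
6    [-1, 1, 6]
8    [-1, 1, 6, 8]
/    [-1, 1, 0]
+    [-1, 1]
dup  [-1, 1, 1]
+    [-1, 2]
+    [1]

1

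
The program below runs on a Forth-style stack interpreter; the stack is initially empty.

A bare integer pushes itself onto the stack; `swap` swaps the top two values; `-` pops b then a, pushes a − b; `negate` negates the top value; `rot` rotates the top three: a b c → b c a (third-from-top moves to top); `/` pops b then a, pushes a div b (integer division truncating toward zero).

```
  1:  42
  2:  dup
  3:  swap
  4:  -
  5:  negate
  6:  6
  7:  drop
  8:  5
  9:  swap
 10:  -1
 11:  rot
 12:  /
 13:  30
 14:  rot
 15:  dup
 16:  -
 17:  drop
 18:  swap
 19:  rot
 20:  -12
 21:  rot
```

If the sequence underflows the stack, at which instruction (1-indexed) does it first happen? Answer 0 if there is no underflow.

19

42      [42]
dup     [42, 42]
swap    [42, 42]
-       [0]
negate  [0]
6       [0, 6]
drop    [0]
5       [0, 5]
swap    [5, 0]
-1      [5, 0, -1]
rot     [0, -1, 5]
/       [0, 0]
30      [0, 0, 30]
rot     [0, 30, 0]
dup     [0, 30, 0, 0]
-       [0, 30, 0]
drop    [0, 30]
swap    [30, 0]
rot  — needs 3 operands, stack has 2 → underflow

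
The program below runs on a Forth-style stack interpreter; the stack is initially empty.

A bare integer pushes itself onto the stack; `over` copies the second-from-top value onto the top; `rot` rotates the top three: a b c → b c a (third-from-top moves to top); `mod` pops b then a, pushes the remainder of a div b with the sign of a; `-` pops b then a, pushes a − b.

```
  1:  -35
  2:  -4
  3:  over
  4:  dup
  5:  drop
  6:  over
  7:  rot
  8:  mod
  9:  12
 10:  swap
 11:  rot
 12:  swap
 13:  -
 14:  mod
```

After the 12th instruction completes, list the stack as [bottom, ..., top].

[-35, 12, -35, 0]

-35   -35
-4    -35 -4
over  -35 -4 -35
dup   -35 -4 -35 -35
drop  -35 -4 -35
over  -35 -4 -35 -4
rot   -35 -35 -4 -4
mod   -35 -35 0
12    -35 -35 0 12
swap  -35 -35 12 0
rot   -35 12 0 -35
swap  -35 12 -35 0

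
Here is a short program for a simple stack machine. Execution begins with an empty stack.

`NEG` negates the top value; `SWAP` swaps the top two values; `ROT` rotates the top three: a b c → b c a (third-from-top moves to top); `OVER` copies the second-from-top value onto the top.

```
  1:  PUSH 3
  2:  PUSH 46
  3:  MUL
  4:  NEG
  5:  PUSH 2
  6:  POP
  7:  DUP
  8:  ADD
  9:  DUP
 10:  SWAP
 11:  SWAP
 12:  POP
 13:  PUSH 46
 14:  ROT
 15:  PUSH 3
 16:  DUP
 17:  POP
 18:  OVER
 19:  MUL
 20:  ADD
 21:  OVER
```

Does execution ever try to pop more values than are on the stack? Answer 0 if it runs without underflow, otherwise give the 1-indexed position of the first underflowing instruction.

14

PUSH 3  → [3]
PUSH 46 → [3, 46]
MUL     → [138]
NEG     → [-138]
PUSH 2  → [-138, 2]
POP     → [-138]
DUP     → [-138, -138]
ADD     → [-276]
DUP     → [-276, -276]
SWAP    → [-276, -276]
SWAP    → [-276, -276]
POP     → [-276]
PUSH 46 → [-276, 46]
ROT  — needs 3 operands, stack has 2 → underflow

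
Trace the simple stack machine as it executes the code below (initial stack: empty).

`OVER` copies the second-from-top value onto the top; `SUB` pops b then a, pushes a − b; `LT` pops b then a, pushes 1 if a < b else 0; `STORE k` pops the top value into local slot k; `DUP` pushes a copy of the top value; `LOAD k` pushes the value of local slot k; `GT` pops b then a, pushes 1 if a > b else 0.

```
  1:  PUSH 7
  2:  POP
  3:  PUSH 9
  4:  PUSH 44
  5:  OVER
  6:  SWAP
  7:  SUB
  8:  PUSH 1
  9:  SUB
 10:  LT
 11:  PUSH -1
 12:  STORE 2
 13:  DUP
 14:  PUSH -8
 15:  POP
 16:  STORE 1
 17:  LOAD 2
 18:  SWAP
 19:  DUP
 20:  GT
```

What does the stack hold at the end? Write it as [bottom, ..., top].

PUSH 7  : 7
POP     : (empty)
PUSH 9  : 9
PUSH 44 : 9 44
OVER    : 9 44 9
SWAP    : 9 9 44
SUB     : 9 -35
PUSH 1  : 9 -35 1
SUB     : 9 -36
LT      : 0
PUSH -1 : 0 -1
STORE 2 : 0
DUP     : 0 0
PUSH -8 : 0 0 -8
POP     : 0 0
STORE 1 : 0
LOAD 2  : 0 -1
SWAP    : -1 0
DUP     : -1 0 0
GT      : -1 0

[-1, 0]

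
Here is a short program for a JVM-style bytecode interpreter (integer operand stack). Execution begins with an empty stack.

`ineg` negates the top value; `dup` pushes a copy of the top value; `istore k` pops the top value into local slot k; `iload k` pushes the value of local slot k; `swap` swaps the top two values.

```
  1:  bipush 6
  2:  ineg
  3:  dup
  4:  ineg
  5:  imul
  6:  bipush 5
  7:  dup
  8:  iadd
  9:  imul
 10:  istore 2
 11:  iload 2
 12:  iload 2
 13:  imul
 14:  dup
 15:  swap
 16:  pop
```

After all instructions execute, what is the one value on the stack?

bipush 6 -> [6]
ineg     -> [-6]
dup      -> [-6, -6]
ineg     -> [-6, 6]
imul     -> [-36]
bipush 5 -> [-36, 5]
dup      -> [-36, 5, 5]
iadd     -> [-36, 10]
imul     -> [-360]
istore 2 -> []
iload 2  -> [-360]
iload 2  -> [-360, -360]
imul     -> [129600]
dup      -> [129600, 129600]
swap     -> [129600, 129600]
pop      -> [129600]

129600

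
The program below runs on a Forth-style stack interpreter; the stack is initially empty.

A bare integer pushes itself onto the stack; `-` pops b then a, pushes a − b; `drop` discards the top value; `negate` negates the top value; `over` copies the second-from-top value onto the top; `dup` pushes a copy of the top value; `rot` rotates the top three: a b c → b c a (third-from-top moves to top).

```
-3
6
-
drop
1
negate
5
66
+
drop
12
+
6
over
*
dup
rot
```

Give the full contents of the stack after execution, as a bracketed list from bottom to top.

[66, 66, 11]

-3     : [-3]
6      : [-3, 6]
-      : [-9]
drop   : []
1      : [1]
negate : [-1]
5      : [-1, 5]
66     : [-1, 5, 66]
+      : [-1, 71]
drop   : [-1]
12     : [-1, 12]
+      : [11]
6      : [11, 6]
over   : [11, 6, 11]
*      : [11, 66]
dup    : [11, 66, 66]
rot    : [66, 66, 11]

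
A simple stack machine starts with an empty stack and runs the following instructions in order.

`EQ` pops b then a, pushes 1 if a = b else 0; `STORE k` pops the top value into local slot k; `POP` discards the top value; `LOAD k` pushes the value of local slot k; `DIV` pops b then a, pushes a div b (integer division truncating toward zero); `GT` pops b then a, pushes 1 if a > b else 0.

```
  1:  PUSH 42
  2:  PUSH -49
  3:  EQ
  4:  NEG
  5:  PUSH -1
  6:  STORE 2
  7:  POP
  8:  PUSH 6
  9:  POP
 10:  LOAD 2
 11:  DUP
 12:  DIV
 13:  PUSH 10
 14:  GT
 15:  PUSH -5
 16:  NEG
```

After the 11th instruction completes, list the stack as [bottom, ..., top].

[-1, -1]

PUSH 42  : 42
PUSH -49 : 42 -49
EQ       : 0
NEG      : 0
PUSH -1  : 0 -1
STORE 2  : 0
POP      : (empty)
PUSH 6   : 6
POP      : (empty)
LOAD 2   : -1
DUP      : -1 -1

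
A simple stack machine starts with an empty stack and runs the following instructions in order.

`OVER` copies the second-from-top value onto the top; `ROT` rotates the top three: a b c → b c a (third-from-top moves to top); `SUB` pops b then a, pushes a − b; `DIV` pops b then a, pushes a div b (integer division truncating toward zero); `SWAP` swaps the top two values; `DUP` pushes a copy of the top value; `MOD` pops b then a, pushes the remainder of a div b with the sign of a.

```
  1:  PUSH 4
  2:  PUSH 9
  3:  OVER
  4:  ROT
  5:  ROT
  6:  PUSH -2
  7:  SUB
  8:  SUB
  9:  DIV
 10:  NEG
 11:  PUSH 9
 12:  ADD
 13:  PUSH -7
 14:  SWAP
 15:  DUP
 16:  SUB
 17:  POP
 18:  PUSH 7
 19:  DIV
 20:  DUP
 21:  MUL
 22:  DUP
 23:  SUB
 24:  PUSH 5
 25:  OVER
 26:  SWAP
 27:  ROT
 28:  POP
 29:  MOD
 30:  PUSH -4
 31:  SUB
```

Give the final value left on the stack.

4

PUSH 4  → 4
PUSH 9  → 4 9
OVER    → 4 9 4
ROT     → 9 4 4
ROT     → 4 4 9
PUSH -2 → 4 4 9 -2
SUB     → 4 4 11
SUB     → 4 -7
DIV     → 0
NEG     → 0
PUSH 9  → 0 9
ADD     → 9
PUSH -7 → 9 -7
SWAP    → -7 9
DUP     → -7 9 9
SUB     → -7 0
POP     → -7
PUSH 7  → -7 7
DIV     → -1
DUP     → -1 -1
MUL     → 1
DUP     → 1 1
SUB     → 0
PUSH 5  → 0 5
OVER    → 0 5 0
SWAP    → 0 0 5
ROT     → 0 5 0
POP     → 0 5
MOD     → 0
PUSH -4 → 0 -4
SUB     → 4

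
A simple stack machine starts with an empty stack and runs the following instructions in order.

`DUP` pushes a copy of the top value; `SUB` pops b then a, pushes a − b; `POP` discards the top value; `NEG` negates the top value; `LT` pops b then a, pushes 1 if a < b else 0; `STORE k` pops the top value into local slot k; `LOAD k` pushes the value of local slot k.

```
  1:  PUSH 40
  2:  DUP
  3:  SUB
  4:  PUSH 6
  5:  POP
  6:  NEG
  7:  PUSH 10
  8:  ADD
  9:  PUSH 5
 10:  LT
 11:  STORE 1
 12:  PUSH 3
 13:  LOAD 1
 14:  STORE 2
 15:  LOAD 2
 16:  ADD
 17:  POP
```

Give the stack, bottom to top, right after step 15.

PUSH 40  40
DUP      40 40
SUB      0
PUSH 6   0 6
POP      0
NEG      0
PUSH 10  0 10
ADD      10
PUSH 5   10 5
LT       0
STORE 1  (empty)
PUSH 3   3
LOAD 1   3 0
STORE 2  3
LOAD 2   3 0

[3, 0]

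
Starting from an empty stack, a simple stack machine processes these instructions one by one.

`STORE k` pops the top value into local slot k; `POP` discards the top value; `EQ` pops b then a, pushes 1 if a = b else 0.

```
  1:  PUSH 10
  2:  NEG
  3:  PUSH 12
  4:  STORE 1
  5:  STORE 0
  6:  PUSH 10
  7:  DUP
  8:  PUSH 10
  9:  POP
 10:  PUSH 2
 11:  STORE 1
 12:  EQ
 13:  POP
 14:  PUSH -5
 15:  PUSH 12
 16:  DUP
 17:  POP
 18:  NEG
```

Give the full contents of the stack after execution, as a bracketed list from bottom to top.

PUSH 10  [10]
NEG      [-10]
PUSH 12  [-10, 12]
STORE 1  [-10]
STORE 0  []
PUSH 10  [10]
DUP      [10, 10]
PUSH 10  [10, 10, 10]
POP      [10, 10]
PUSH 2   [10, 10, 2]
STORE 1  [10, 10]
EQ       [1]
POP      []
PUSH -5  [-5]
PUSH 12  [-5, 12]
DUP      [-5, 12, 12]
POP      [-5, 12]
NEG      [-5, -12]

[-5, -12]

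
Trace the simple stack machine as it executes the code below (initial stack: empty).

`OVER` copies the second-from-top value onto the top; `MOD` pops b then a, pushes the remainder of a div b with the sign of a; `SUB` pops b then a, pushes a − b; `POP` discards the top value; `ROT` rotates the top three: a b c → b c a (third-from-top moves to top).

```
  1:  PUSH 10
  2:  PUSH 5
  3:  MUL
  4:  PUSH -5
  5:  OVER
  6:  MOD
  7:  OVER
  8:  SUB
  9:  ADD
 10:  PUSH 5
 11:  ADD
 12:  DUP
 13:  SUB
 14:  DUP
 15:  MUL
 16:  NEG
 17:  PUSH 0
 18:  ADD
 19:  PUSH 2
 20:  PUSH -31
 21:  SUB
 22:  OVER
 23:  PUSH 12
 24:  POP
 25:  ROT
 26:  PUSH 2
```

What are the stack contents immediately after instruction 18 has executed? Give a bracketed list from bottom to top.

PUSH 10 -> 10
PUSH 5  -> 10 5
MUL     -> 50
PUSH -5 -> 50 -5
OVER    -> 50 -5 50
MOD     -> 50 -5
OVER    -> 50 -5 50
SUB     -> 50 -55
ADD     -> -5
PUSH 5  -> -5 5
ADD     -> 0
DUP     -> 0 0
SUB     -> 0
DUP     -> 0 0
MUL     -> 0
NEG     -> 0
PUSH 0  -> 0 0
ADD     -> 0

[0]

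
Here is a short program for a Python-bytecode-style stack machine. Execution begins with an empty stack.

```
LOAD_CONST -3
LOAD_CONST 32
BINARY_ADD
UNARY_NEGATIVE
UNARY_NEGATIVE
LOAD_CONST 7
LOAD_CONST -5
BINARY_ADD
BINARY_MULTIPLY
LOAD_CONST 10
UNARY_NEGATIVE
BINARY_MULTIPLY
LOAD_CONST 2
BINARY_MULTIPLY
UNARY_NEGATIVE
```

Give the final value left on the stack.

1160

LOAD_CONST -3    [-3]
LOAD_CONST 32    [-3, 32]
BINARY_ADD       [29]
UNARY_NEGATIVE   [-29]
UNARY_NEGATIVE   [29]
LOAD_CONST 7     [29, 7]
LOAD_CONST -5    [29, 7, -5]
BINARY_ADD       [29, 2]
BINARY_MULTIPLY  [58]
LOAD_CONST 10    [58, 10]
UNARY_NEGATIVE   [58, -10]
BINARY_MULTIPLY  [-580]
LOAD_CONST 2     [-580, 2]
BINARY_MULTIPLY  [-1160]
UNARY_NEGATIVE   [1160]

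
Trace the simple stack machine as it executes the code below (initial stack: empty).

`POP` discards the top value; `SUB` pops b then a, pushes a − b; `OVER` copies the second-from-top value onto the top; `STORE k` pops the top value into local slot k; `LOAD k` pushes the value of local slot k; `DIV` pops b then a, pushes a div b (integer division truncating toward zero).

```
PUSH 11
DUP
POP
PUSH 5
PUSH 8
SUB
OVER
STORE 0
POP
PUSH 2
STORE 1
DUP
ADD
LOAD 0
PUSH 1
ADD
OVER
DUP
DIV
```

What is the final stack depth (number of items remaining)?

PUSH 11 -> 11
DUP     -> 11 11
POP     -> 11
PUSH 5  -> 11 5
PUSH 8  -> 11 5 8
SUB     -> 11 -3
OVER    -> 11 -3 11
STORE 0 -> 11 -3
POP     -> 11
PUSH 2  -> 11 2
STORE 1 -> 11
DUP     -> 11 11
ADD     -> 22
LOAD 0  -> 22 11
PUSH 1  -> 22 11 1
ADD     -> 22 12
OVER    -> 22 12 22
DUP     -> 22 12 22 22
DIV     -> 22 12 1

3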